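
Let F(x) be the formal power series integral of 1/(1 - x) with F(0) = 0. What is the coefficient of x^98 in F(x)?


1/(1 - x) = sum_{k>=0} x^k. Integrating termwise and using F(0) = 0 gives
F(x) = sum_{k>=0} x^(k+1) / (k+1) = sum_{m>=1} x^m / m = -ln(1 - x).
So the coefficient of x^98 is 1/98 = 1/98.

1/98


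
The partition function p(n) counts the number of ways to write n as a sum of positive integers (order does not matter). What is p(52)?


Using the generating function prod_{k>=1} 1/(1-x^k), we compute p(52).
By dynamic programming over parts 1 through 52:
p(52) = 281589

281589


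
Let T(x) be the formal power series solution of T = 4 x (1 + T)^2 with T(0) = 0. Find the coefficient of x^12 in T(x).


Apply the Lagrange inversion formula: if T = 4 x * phi(T) with phi(t) = (1 + t)^2, then [x^n] T = 4^n * (1/n) [t^(n-1)] phi(t)^n = 4^n * (1/n) [t^(n-1)] (1 + t)^(2n) = 4^n * (1/n) C(2n, n-1).
Using the identity C(2n, n-1) = C(2n, n) * n / (n+1), the unscaled factor equals C(2n, n) / (n+1) = C_n, the n-th Catalan number.
For n = 12: C_12 = C(24, 12) / 13 = 2704156/13 = 208012.
With the 4^12 = 16777216 factor, the coefficient is 16777216 * 208012 = 3489862254592.

3489862254592


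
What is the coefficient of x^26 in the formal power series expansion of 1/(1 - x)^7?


The negative binomial / multiset identity is
1/(1 - x)^r = sum_{k>=0} C(k + r - 1, r - 1) x^k.
Here r = 7 and k = 26, so the coefficient is
C(26 + 6, 6) = C(32, 6)
= 906192

906192


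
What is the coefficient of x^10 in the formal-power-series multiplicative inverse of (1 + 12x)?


The inverse is 1/(1 + 12x). Apply the geometric identity 1/(1 - y) = sum_{k>=0} y^k with y = -12x:
1/(1 + 12x) = sum_{k>=0} (-12)^k x^k.
So the coefficient of x^10 is (-12)^10 = 61917364224.

61917364224


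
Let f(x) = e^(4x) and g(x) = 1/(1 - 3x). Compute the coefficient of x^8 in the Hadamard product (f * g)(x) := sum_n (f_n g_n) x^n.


Expanding: f_k = 4^k/k! (from e^(4x)) and g_k = 3^k (from 1/(1 - 3x)). So the Hadamard coefficient (f * g)_k = 4^k 3^k / k! = (12)^k / k!.
For k = 8: 12^8/8! = 429981696/40320 = 373248/35.

373248/35


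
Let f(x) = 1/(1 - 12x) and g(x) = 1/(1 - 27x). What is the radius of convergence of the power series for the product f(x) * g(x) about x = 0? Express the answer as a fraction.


The radius of 1/(1 - 12x) is 1/12 (nearest singularity at x = 1/12), and the radius of 1/(1 - 27x) is 1/27.
The product f(x)*g(x) = 1/((1 - 12x)(1 - 27x)) has singularities at both 1/12 and 1/27, so its radius of convergence is the distance to the nearest one:
min(1/12, 1/27) = 1/27.

1/27


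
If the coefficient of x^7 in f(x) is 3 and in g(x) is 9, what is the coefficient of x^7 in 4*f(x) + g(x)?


Scalar multiplication scales coefficients: 4 * 3 = 12.
Then add the g coefficient: 12 + 9
= 21

21


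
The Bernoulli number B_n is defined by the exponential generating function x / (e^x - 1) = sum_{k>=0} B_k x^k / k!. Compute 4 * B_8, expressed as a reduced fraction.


Bernoulli numbers can also be computed recursively via B_0 = 1 and sum_{j=0}^{m} C(m+1, j) B_j = 0 for m >= 1. Odd-index Bernoulli numbers vanish for k >= 3.
Computing B_8 = -1/30, so 4 * B_8 = 4 * -1/30 = -2/15.

-2/15


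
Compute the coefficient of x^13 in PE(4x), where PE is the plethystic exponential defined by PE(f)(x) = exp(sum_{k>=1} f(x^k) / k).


With f(x) = 4x, the exponent is sum_{k>=1} 4 x^k / k = 4 * (-ln(1 - x)). Exponentiating:
PE(4x) = exp(-4 ln(1 - x)) = 1/(1 - x)^4.
By the negative binomial expansion, [x^n] 1/(1 - x)^4 = C(n + 3, 3).
For n = 13: C(16, 3) = 560.

560


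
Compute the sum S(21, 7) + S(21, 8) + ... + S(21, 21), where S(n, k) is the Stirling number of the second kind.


By definition, S(n, k) counts partitions of an n-set into exactly k nonempty blocks.
Computing row n = 21 for k = 7..21:
S(21, k): 82310957214948, 132511015347084, 123272476465204, 71187132291275, 26826851689001, 6833042030178, 1204909218331, 149304004500, 13087462580, 809944464, 34952799, 1023435, 19285, 210, 1
Sum = 444309621663295.

444309621663295


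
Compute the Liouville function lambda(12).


The Liouville function is lambda(k) = (-1)^Omega(k), where Omega(k) counts the prime factors of k with multiplicity.
Factoring: 12 = 2 * 2 * 3, so Omega(12) = 3.
lambda(12) = (-1)^3 = -1.

-1


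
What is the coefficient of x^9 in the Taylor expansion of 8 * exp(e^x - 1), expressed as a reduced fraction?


exp(e^x - 1) = sum_{k>=0} Bell_k x^k / k!, where Bell_k is the k-th Bell number.
So the coefficient of x^9 is 8 * Bell_9 / 9!.
Computing: Bell_9 = 21147 and 9! = 362880, giving
8 * 21147/362880 = 1007/2160.

1007/2160


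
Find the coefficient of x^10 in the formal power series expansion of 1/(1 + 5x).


Write 1/(1 + c x) = 1/(1 - (-c) x) and apply the geometric-series identity
1/(1 - y) = sum_{k>=0} y^k to get 1/(1 + c x) = sum_{k>=0} (-c)^k x^k.
So the coefficient of x^k is (-c)^k = (-1)^k * c^k.
Here c = 5 and k = 10:
(-5)^10 = 1 * 9765625 = 9765625

9765625


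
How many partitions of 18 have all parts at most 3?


Using the generating function (1-x)^(-1)(1-x^2)^(-1)(1-x^3)^(-1),
the coefficient of x^18 counts these restricted partitions.
Result = 37

37


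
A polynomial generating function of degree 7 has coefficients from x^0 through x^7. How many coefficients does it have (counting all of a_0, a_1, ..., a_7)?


A polynomial of degree 7 takes the form a_0 + a_1 x + ... + a_7 x^7.
The number of coefficients is 7 + 1 = 8.

8


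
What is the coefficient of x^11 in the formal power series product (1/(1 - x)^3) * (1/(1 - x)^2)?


Combine the factors: (1/(1 - x)^3) * (1/(1 - x)^2) = 1/(1 - x)^5.
Then use 1/(1 - x)^r = sum_{k>=0} C(k + r - 1, r - 1) x^k with r = 5 and k = 11:
C(15, 4) = 1365.

1365


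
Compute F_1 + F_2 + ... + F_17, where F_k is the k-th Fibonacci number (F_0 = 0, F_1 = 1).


Use the identity sum_{k=0}^{N} F_k = F_{N+2} - 1 (which follows from F_{k+2} - F_{k+1} = F_k). Then
sum_{k=1}^{17} F_k = (F_{19} - 1) - (F_{2} - 1) = F_{19} - F_{2}.
Computing: F_{19} = 4181, F_{2} = 1, so
Sum = 4181 - 1 = 4180.

4180


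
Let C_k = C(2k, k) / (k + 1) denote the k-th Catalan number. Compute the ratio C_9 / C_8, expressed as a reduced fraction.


Using C_k = (2k)! / (k! (k+1)!), the ratio C_{k+1}/C_k simplifies to
C_{k+1}/C_k = [(2k+2)! / ((k+1)! (k+2)!)] * [k! (k+1)! / (2k)!]
 = (2k+2)(2k+1) / ((k+1)(k+2)) = 2(2k+1) / (k+2).
For k = 8: 2(2*8 + 1) / (8 + 2) = 34/10 = 17/5.

17/5


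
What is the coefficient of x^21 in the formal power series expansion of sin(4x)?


The Maclaurin series is sin(t) = sum_{k>=0} (-1)^k t^(2k+1) / (2k+1)!, so substituting t = 4x, only odd powers of x are nonzero, with coefficient of x^(2k+1) equal to (-1)^k 4^(2k+1) / (2k+1)!.
Write 21 = 2*10 + 1, giving the coefficient (-1)^10 * 4^21 / 21! = 4398046511104/51090942171709440000 = 16777216/194896477400625.

16777216/194896477400625


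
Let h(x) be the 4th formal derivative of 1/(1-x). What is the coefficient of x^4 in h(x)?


Differentiating 4 times: d^4/dx^4 [1/(1-x)] = 4!/(1-x)^5.
The expansion 1/(1-x)^5 = sum_{k>=0} C(k+4, 4) x^k, so the coefficient of x^n in 4!/(1-x)^5 is 4! * C(n+4, 4).
For n = 4: 24 * C(8, 4) = 24 * 70 = 1680

1680


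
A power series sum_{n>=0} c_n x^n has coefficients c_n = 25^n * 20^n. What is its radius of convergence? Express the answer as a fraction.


By the root test (Cauchy-Hadamard), the radius is R = 1 / limsup_n |c_n|^(1/n).
Here |c_n|^(1/n) = (25^n * 20^n)^(1/n) = 25 * 20 = 500 for all n.
So R = 1/500 = 1/500.

1/500


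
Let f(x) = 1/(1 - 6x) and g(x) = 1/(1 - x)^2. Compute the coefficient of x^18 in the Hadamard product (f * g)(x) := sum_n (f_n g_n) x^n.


f has coefficients f_k = 6^k. For g = 1/(1 - x)^2 the coefficient is g_k = C(k + 1, 1) = k + 1. The Hadamard coefficient is (f * g)_k = 6^k * (k + 1).
For k = 18: 6^18 * 19 = 101559956668416 * 19 = 1929639176699904.

1929639176699904


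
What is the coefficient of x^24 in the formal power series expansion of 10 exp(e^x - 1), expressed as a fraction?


exp(e^x - 1) is the exponential generating function for the Bell numbers Bell_k: exp(e^x - 1) = sum_{k>=0} Bell_k x^k / k!.
So the coefficient of x^24 in 10 exp(e^x - 1) is 10 Bell_24 / 24!.
Computing: Bell_24 = 445958869294805289 and 24! = 620448401733239439360000, giving
10 * 445958869294805289/620448401733239439360000 = 148652956431601763/20681613391107981312000.

148652956431601763/20681613391107981312000


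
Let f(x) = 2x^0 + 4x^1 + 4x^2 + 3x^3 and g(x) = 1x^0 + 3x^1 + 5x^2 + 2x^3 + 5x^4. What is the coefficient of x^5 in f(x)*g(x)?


Cauchy product at x^5:
4*5 + 4*2 + 3*5
= 43

43


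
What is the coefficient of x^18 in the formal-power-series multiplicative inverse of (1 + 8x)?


The inverse is 1/(1 + 8x). Apply the geometric identity 1/(1 - y) = sum_{k>=0} y^k with y = -8x:
1/(1 + 8x) = sum_{k>=0} (-8)^k x^k.
So the coefficient of x^18 is (-8)^18 = 18014398509481984.

18014398509481984


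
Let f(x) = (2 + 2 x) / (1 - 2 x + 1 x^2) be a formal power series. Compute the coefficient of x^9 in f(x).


Write f(x) = sum_{k>=0} a_k x^k. Multiplying both sides by 1 - 2 x + 1 x^2 gives
(1 - 2 x + 1 x^2) sum_{k>=0} a_k x^k = 2 + 2 x.
Matching coefficients:
 x^0: a_0 = 2
 x^1: a_1 - 2 a_0 = 2  =>  a_1 = 2*2 + 2 = 6
 x^k (k >= 2): a_k = 2 a_{k-1} - 1 a_{k-2}.
Iterating: a_2 = 10, a_3 = 14, a_4 = 18, a_5 = 22, a_6 = 26, a_7 = 30, a_8 = 34, a_9 = 38.
So the coefficient of x^9 is 38.

38


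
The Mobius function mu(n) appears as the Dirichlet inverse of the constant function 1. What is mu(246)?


246 = 2 * 3 * 41 (all distinct primes).
mu(246) = (-1)^3 = -1

-1


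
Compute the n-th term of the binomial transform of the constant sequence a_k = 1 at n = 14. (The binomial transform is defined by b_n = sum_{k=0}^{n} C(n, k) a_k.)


With a_k = 1 for all k, b_n = sum_{k=0}^{n} C(n, k) = 2^n by the binomial theorem.
For n = 14: 2^14 = 16384.

16384


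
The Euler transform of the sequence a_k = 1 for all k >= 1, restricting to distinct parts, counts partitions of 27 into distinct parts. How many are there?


Partitions of 27 into distinct parts can be computed via generating function.
Product (1+x)(1+x^2)(1+x^3)...
The coefficient of x^27 = 192

192


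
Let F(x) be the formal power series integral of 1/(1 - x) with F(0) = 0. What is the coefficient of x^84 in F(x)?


1/(1 - x) = sum_{k>=0} x^k. Integrating termwise and using F(0) = 0 gives
F(x) = sum_{k>=0} x^(k+1) / (k+1) = sum_{m>=1} x^m / m = -ln(1 - x).
So the coefficient of x^84 is 1/84 = 1/84.

1/84


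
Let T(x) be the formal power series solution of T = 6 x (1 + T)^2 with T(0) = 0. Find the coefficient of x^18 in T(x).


Apply the Lagrange inversion formula: if T = 6 x * phi(T) with phi(t) = (1 + t)^2, then [x^n] T = 6^n * (1/n) [t^(n-1)] phi(t)^n = 6^n * (1/n) [t^(n-1)] (1 + t)^(2n) = 6^n * (1/n) C(2n, n-1).
Using the identity C(2n, n-1) = C(2n, n) * n / (n+1), the unscaled factor equals C(2n, n) / (n+1) = C_n, the n-th Catalan number.
For n = 18: C_18 = C(36, 18) / 19 = 9075135300/19 = 477638700.
With the 6^18 = 101559956668416 factor, the coefficient is 101559956668416 * 477638700 = 48508965675158549299200.

48508965675158549299200


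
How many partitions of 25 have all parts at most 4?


Using the generating function (1-x)^(-1)(1-x^2)^(-1)...(1-x^4)^(-1),
the coefficient of x^25 counts these restricted partitions.
Result = 185

185


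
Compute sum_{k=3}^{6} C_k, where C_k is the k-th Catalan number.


C_3 through C_6: 5, 14, 42, 132
Sum = 5 + 14 + 42 + 132
= 193

193


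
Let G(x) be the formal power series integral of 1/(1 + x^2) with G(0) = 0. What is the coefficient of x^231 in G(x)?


1/(1 + x^2) = sum_{j>=0} (-1)^j x^(2j). Integrating termwise with G(0) = 0:
G(x) = sum_{j>=0} (-1)^j x^(2j+1) / (2j+1) = arctan(x).
Only odd powers are nonzero. For x^231 write 231 = 2*115 + 1, giving
(-1)^115 / 231 = -1/231 = -1/231.

-1/231


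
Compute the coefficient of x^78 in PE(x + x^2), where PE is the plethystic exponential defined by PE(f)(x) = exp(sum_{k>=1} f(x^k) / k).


With f(x) = x + x^2, the exponent is sum_{k>=1} (x^k + x^(2k)) / k = -ln(1 - x) - ln(1 - x^2). Exponentiating:
PE(x + x^2) = 1 / ((1 - x)(1 - x^2)).
This is the generating function for partitions of n into parts of size 1 or 2. The number of 2's can be any j in 0..39, and the rest are 1's, so
[x^78] = floor(78/2) + 1 = 40.

40


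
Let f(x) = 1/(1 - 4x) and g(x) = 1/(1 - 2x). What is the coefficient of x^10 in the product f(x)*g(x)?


The coefficient of x^n in f*g is the Cauchy product: sum_{k=0}^{n} a^k * b^(n-k).
With a=4, b=2, n=10:
sum_{k=0}^{10} 4^k * 2^(10-k)
= 2096128

2096128


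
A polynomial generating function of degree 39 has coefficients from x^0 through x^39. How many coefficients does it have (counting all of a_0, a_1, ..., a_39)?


A polynomial of degree 39 takes the form a_0 + a_1 x + ... + a_39 x^39.
The number of coefficients is 39 + 1 = 40.

40


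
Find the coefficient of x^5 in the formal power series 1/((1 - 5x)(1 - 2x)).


By partial fractions or Cauchy convolution:
The coefficient equals sum_{k=0}^{5} 5^k * 2^(5-k).
= 5187

5187


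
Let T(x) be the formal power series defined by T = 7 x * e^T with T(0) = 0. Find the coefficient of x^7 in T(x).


Apply the Lagrange inversion formula: if T = 7 x * phi(T) with phi(t) = e^t, then
[x^n] T = 7^n * (1/n) [t^(n-1)] phi(t)^n = 7^n * (1/n) [t^(n-1)] e^(n t) = 7^n * (1/n) * n^(n-1) / (n-1)! = 7^n * n^(n-1) / n!.
When c = 1 this is the Cayley count of rooted labeled trees on n vertices, divided by n!.
For n = 7: 7^7 * 7^6 / 7! = 823543 * 117649/5040 = 13841287201/720.

13841287201/720


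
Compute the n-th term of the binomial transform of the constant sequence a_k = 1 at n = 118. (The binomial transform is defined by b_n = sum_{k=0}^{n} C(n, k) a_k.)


With a_k = 1 for all k, b_n = sum_{k=0}^{n} C(n, k) = 2^n by the binomial theorem.
For n = 118: 2^118 = 332306998946228968225951765070086144.

332306998946228968225951765070086144


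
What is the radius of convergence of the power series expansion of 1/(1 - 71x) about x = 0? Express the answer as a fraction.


Expanding 1/(1 - 71x) = sum_{k>=0} 71^k x^k, the series converges when |71x| < 1, i.e., |x| < 1/71.
So the radius of convergence is 1/71 = 1/71.

1/71


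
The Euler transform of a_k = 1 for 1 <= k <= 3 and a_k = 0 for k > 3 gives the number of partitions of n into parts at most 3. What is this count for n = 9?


Partitions of 9 into parts at most 3:
Using generating function (1-x)^(-1)(1-x^2)^(-1)(1-x^3)^(-1),
the coefficient of x^9 = 12

12


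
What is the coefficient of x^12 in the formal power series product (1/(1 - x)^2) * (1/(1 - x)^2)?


Combine the factors: (1/(1 - x)^2) * (1/(1 - x)^2) = 1/(1 - x)^4.
Then use 1/(1 - x)^r = sum_{k>=0} C(k + r - 1, r - 1) x^k with r = 4 and k = 12:
C(15, 3) = 455.

455


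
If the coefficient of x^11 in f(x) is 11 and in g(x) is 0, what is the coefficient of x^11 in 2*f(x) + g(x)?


Scalar multiplication scales coefficients: 2 * 11 = 22.
Then add the g coefficient: 22 + 0
= 22

22


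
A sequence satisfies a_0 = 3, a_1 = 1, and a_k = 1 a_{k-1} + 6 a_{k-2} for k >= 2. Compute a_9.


The characteristic equation is t^2 - 1 t - 6 = 0, with roots r_1 = 3 and r_2 = -2 (so c_1 = r_1 + r_2, c_2 = -r_1 r_2 as required).
One can use the closed form a_n = A r_1^n + B r_2^n, but direct iteration is more reliable:
a_0 = 3, a_1 = 1, a_2 = 19, a_3 = 25, a_4 = 139, a_5 = 289, a_6 = 1123, a_7 = 2857, a_8 = 9595, a_9 = 26737.
So a_9 = 26737.

26737


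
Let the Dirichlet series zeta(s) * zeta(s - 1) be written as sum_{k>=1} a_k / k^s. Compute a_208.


Convolution gives a_k = sum_{d | k} d * 1 = sum_{d | k} d = sigma(k), the sum of positive divisors of k.
For k = 208, the divisors are 1, 2, 4, 8, 13, 16, 26, 52, 104, 208, so
sigma(208) = 1 + 2 + 4 + 8 + 13 + 16 + 26 + 52 + 104 + 208 = 434.

434


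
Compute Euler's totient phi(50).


phi(n) counts integers in [1, n] coprime to n. Using the multiplicative formula phi(n) = n * prod_{p | n} (1 - 1/p):
50 = 2 * 5^2, so
phi(50) = 50 * (1 - 1/2) * (1 - 1/5) = 20.

20


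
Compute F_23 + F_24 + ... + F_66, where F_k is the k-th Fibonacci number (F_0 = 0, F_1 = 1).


Use the identity sum_{k=0}^{N} F_k = F_{N+2} - 1 (which follows from F_{k+2} - F_{k+1} = F_k). Then
sum_{k=23}^{66} F_k = (F_{68} - 1) - (F_{24} - 1) = F_{68} - F_{24}.
Computing: F_{68} = 72723460248141, F_{24} = 46368, so
Sum = 72723460248141 - 46368 = 72723460201773.

72723460201773


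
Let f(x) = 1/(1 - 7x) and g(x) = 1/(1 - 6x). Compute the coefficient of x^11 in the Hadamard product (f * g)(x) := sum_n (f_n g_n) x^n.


f has coefficients f_k = 7^k and g has coefficients g_k = 6^k, so the Hadamard product has coefficient (f*g)_k = 7^k * 6^k = 42^k.
For k = 11: 42^11 = 717368321110468608.

717368321110468608


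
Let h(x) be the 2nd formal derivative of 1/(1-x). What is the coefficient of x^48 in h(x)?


Differentiating 2 times: d^2/dx^2 [1/(1-x)] = 2!/(1-x)^3.
The expansion 1/(1-x)^3 = sum_{k>=0} C(k+2, 2) x^k, so the coefficient of x^n in 2!/(1-x)^3 is 2! * C(n+2, 2).
For n = 48: 2 * C(50, 2) = 2 * 1225 = 2450

2450


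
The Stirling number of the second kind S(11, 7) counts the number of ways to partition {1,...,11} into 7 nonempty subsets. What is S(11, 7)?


Using the explicit formula S(n,k) = (1/k!) sum_{j=0}^{k} (-1)^(k-j) C(k,j) j^n:
S(11, 7) = 63987
Equivalently, S(n,k) is n! times the coefficient of x^n in the EGF (e^x - 1)^k / k!.

63987


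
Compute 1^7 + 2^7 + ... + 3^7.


This power sum has a closed form given by Faulhaber's formula
sum_{k=1}^{m} k^p = (1 / (p + 1)) * sum_{j=0}^{p} C(p + 1, j) B_j m^(p + 1 - j),
but for small m direct computation is fastest:
1 + 128 + 2187 = 2316.

2316


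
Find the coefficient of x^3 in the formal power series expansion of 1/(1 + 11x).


Write 1/(1 + c x) = 1/(1 - (-c) x) and apply the geometric-series identity
1/(1 - y) = sum_{k>=0} y^k to get 1/(1 + c x) = sum_{k>=0} (-c)^k x^k.
So the coefficient of x^k is (-c)^k = (-1)^k * c^k.
Here c = 11 and k = 3:
(-11)^3 = -1 * 1331 = -1331

-1331


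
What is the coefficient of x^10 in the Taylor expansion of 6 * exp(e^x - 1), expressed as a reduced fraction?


exp(e^x - 1) = sum_{k>=0} Bell_k x^k / k!, where Bell_k is the k-th Bell number.
So the coefficient of x^10 is 6 * Bell_10 / 10!.
Computing: Bell_10 = 115975 and 10! = 3628800, giving
6 * 115975/3628800 = 4639/24192.

4639/24192


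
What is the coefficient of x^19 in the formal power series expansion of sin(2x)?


The Maclaurin series is sin(t) = sum_{k>=0} (-1)^k t^(2k+1) / (2k+1)!, so substituting t = 2x, only odd powers of x are nonzero, with coefficient of x^(2k+1) equal to (-1)^k 2^(2k+1) / (2k+1)!.
Write 19 = 2*9 + 1, giving the coefficient (-1)^9 * 2^19 / 19! = -524288/121645100408832000 = -8/1856156927625.

-8/1856156927625


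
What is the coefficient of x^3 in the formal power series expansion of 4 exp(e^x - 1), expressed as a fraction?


exp(e^x - 1) is the exponential generating function for the Bell numbers Bell_k: exp(e^x - 1) = sum_{k>=0} Bell_k x^k / k!.
So the coefficient of x^3 in 4 exp(e^x - 1) is 4 Bell_3 / 3!.
Computing: Bell_3 = 5 and 3! = 6, giving
4 * 5/6 = 10/3.

10/3


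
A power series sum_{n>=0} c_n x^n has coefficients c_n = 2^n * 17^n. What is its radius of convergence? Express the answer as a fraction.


By the root test (Cauchy-Hadamard), the radius is R = 1 / limsup_n |c_n|^(1/n).
Here |c_n|^(1/n) = (2^n * 17^n)^(1/n) = 2 * 17 = 34 for all n.
So R = 1/34 = 1/34.

1/34


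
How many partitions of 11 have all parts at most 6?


Using the generating function (1-x)^(-1)(1-x^2)^(-1)...(1-x^6)^(-1),
the coefficient of x^11 counts these restricted partitions.
Result = 44

44


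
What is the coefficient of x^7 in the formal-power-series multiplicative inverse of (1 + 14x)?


The inverse is 1/(1 + 14x). Apply the geometric identity 1/(1 - y) = sum_{k>=0} y^k with y = -14x:
1/(1 + 14x) = sum_{k>=0} (-14)^k x^k.
So the coefficient of x^7 is (-14)^7 = -105413504.

-105413504


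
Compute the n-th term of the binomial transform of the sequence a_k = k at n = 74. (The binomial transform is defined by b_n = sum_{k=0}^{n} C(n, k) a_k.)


With a_k = k, b_n = sum_{k=0}^{n} C(n, k) k. Using k * C(n, k) = n * C(n-1, k-1) gives b_n = n * sum_{k>=1} C(n-1, k-1) = n * 2^(n-1).
For n = 74: 74 * 2^73 = 74 * 9444732965739290427392 = 698910239464707491627008.

698910239464707491627008


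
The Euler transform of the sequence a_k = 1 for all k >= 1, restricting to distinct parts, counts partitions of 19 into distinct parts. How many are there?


Partitions of 19 into distinct parts can be computed via generating function.
Product (1+x)(1+x^2)(1+x^3)...
The coefficient of x^19 = 54

54


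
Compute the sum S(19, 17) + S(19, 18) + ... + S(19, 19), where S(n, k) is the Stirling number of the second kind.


By definition, S(n, k) counts partitions of an n-set into exactly k nonempty blocks.
Computing row n = 19 for k = 17..19:
S(19, k): 12597, 171, 1
Sum = 12769.

12769


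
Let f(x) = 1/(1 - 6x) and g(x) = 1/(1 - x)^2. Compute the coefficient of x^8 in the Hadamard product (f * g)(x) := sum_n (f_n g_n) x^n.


f has coefficients f_k = 6^k. For g = 1/(1 - x)^2 the coefficient is g_k = C(k + 1, 1) = k + 1. The Hadamard coefficient is (f * g)_k = 6^k * (k + 1).
For k = 8: 6^8 * 9 = 1679616 * 9 = 15116544.

15116544


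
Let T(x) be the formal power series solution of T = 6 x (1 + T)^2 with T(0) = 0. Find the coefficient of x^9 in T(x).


Apply the Lagrange inversion formula: if T = 6 x * phi(T) with phi(t) = (1 + t)^2, then [x^n] T = 6^n * (1/n) [t^(n-1)] phi(t)^n = 6^n * (1/n) [t^(n-1)] (1 + t)^(2n) = 6^n * (1/n) C(2n, n-1).
Using the identity C(2n, n-1) = C(2n, n) * n / (n+1), the unscaled factor equals C(2n, n) / (n+1) = C_n, the n-th Catalan number.
For n = 9: C_9 = C(18, 9) / 10 = 48620/10 = 4862.
With the 6^9 = 10077696 factor, the coefficient is 10077696 * 4862 = 48997757952.

48997757952


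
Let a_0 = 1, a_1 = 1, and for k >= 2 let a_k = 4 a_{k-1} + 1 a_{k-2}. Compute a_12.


Iterating the recurrence forward:
a_0 = 1
a_1 = 1
a_2 = 4*1 + 1*1 = 5
a_3 = 4*5 + 1*1 = 21
a_4 = 4*21 + 1*5 = 89
a_5 = 4*89 + 1*21 = 377
a_6 = 4*377 + 1*89 = 1597
a_7 = 4*1597 + 1*377 = 6765
a_8 = 4*6765 + 1*1597 = 28657
a_9 = 4*28657 + 1*6765 = 121393
a_10 = 4*121393 + 1*28657 = 514229
a_11 = 4*514229 + 1*121393 = 2178309
a_12 = 4*2178309 + 1*514229 = 9227465
So a_12 = 9227465.

9227465


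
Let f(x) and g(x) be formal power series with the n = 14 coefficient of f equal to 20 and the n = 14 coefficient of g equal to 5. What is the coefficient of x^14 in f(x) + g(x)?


Addition of formal power series is termwise.
The coefficient of x^14 in f + g = 20 + 5
= 25

25


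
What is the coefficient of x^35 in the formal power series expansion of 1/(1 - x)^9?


The negative binomial / multiset identity is
1/(1 - x)^r = sum_{k>=0} C(k + r - 1, r - 1) x^k.
Here r = 9 and k = 35, so the coefficient is
C(35 + 8, 8) = C(43, 8)
= 145008513

145008513


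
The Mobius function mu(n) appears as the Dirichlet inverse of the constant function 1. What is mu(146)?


146 = 2 * 73 (all distinct primes).
mu(146) = (-1)^2 = 1

1


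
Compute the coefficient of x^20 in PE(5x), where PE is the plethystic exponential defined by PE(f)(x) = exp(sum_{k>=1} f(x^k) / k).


With f(x) = 5x, the exponent is sum_{k>=1} 5 x^k / k = 5 * (-ln(1 - x)). Exponentiating:
PE(5x) = exp(-5 ln(1 - x)) = 1/(1 - x)^5.
By the negative binomial expansion, [x^n] 1/(1 - x)^5 = C(n + 4, 4).
For n = 20: C(24, 4) = 10626.

10626


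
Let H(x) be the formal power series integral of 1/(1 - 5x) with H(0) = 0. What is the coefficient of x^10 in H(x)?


1/(1 - 5x) = sum_{k>=0} 5^k x^k. Integrating termwise with H(0) = 0:
H(x) = sum_{k>=0} 5^k x^(k+1) / (k+1) = sum_{m>=1} 5^(m-1) x^m / m.
For m = 10: 5^9/10 = 1953125/10 = 390625/2.

390625/2


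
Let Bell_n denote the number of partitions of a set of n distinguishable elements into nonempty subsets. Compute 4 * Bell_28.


Bell_28 can be computed from the Bell triangle or from Dobinski's identity Bell_n = (1/e) * sum_{k>=0} k^n / k!.
Computing Bell_28 = 6160539404599934652455.
Then 4 * 6160539404599934652455 = 24642157618399738609820.

24642157618399738609820


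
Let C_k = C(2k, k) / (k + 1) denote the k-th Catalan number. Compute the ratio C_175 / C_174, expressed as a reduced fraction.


Using C_k = (2k)! / (k! (k+1)!), the ratio C_{k+1}/C_k simplifies to
C_{k+1}/C_k = [(2k+2)! / ((k+1)! (k+2)!)] * [k! (k+1)! / (2k)!]
 = (2k+2)(2k+1) / ((k+1)(k+2)) = 2(2k+1) / (k+2).
For k = 174: 2(2*174 + 1) / (174 + 2) = 698/176 = 349/88.

349/88


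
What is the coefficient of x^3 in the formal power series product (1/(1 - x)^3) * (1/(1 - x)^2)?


Combine the factors: (1/(1 - x)^3) * (1/(1 - x)^2) = 1/(1 - x)^5.
Then use 1/(1 - x)^r = sum_{k>=0} C(k + r - 1, r - 1) x^k with r = 5 and k = 3:
C(7, 4) = 35.

35


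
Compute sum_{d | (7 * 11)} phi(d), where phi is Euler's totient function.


First, 7 * 11 = 77. One classical identity is sum_{d | n} phi(d) = n (each k in [1, n] has a unique gcd with n, and among the k's with gcd(k, n) = n/d there are phi(d) of them). So the sum equals 77. We also verify directly:
Divisors of 77: 1, 7, 11, 77.
phi values: 1, 6, 10, 60.
Sum = 77.

77


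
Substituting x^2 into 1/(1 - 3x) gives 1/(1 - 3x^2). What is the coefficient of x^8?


The coefficient of x^(2m) in 1/(1 - 3x^2) is 3^m.
With n = 8 = 2*4, the coefficient is 3^4 = 81.

81


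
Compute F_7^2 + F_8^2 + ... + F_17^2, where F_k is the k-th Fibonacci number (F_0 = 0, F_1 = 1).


There is a standard identity sum_{k=0}^{N} F_k^2 = F_N * F_{N+1} (proved inductively from the telescoping relation F_k^2 = F_k F_{k+1} - F_{k-1} F_k). Then
sum_{k=7}^{17} F_k^2 = F_17 F_18 - F_6 F_7.
Computing: F_17 = 1597, F_18 = 2584, F_6 = 8, F_7 = 13.
Sum = 1597 * 2584 - 8 * 13 = 4126544.

4126544


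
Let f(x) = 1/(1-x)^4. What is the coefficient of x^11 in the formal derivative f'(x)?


Differentiate: d/dx [ 1/(1-x)^r ] = r / (1-x)^(r+1).
Here r = 4, so f'(x) = 4 / (1-x)^5.
The expansion of 1/(1-x)^(r+1) has coefficient of x^n equal to C(n+r, r).
So the coefficient of x^11 in f'(x) is
4 * C(15, 4) = 4 * 1365 = 5460

5460


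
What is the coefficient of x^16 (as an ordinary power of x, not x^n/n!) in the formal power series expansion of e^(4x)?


The exponential series is e^y = sum_{k>=0} y^k / k!. Substituting y = 4x gives
e^(4x) = sum_{k>=0} 4^k x^k / k!.
So the coefficient of x^n is a^n/n! with a = 4, n = 16:
4^16 / 16! = 4294967296/20922789888000 = 131072/638512875

131072/638512875


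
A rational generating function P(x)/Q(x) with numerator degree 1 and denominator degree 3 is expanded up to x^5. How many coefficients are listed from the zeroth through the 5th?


Expanding up to x^5 gives the coefficients for x^0, x^1, ..., x^5.
That is 5 + 1 = 6 coefficients in total.

6


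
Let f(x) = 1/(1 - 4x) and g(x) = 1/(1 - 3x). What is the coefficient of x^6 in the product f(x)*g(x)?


The coefficient of x^n in f*g is the Cauchy product: sum_{k=0}^{n} a^k * b^(n-k).
With a=4, b=3, n=6:
sum_{k=0}^{6} 4^k * 3^(6-k)
= 14197

14197


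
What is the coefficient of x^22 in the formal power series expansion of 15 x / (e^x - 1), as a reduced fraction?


The exponential generating function for Bernoulli numbers is
x / (e^x - 1) = sum_{k>=0} B_k x^k / k!.
So the coefficient of x^22 in 15 x / (e^x - 1) is 15 B_22 / 22!.
Computing: B_22 = 854513/138, 22! = 1124000727777607680000, giving
15 * 854513/138 / 1124000727777607680000 = 77683/940073335959453696000.

77683/940073335959453696000


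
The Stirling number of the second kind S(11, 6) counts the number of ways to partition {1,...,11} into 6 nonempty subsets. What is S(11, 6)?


Using the explicit formula S(n,k) = (1/k!) sum_{j=0}^{k} (-1)^(k-j) C(k,j) j^n:
S(11, 6) = 179487
Equivalently, S(n,k) is n! times the coefficient of x^n in the EGF (e^x - 1)^k / k!.

179487


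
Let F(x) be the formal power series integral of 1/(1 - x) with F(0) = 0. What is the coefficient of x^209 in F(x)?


1/(1 - x) = sum_{k>=0} x^k. Integrating termwise and using F(0) = 0 gives
F(x) = sum_{k>=0} x^(k+1) / (k+1) = sum_{m>=1} x^m / m = -ln(1 - x).
So the coefficient of x^209 is 1/209 = 1/209.

1/209


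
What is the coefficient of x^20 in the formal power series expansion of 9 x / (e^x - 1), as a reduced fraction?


The exponential generating function for Bernoulli numbers is
x / (e^x - 1) = sum_{k>=0} B_k x^k / k!.
So the coefficient of x^20 in 9 x / (e^x - 1) is 9 B_20 / 20!.
Computing: B_20 = -174611/330, 20! = 2432902008176640000, giving
9 * -174611/330 / 2432902008176640000 = -174611/89206406966476800000.

-174611/89206406966476800000


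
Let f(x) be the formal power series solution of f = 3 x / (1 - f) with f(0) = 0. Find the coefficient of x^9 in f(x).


Apply Lagrange inversion: f = 3 x * phi(f) with phi(t) = 1/(1 - t), so
[x^n] f = 3^n * (1/n) [t^(n-1)] phi(t)^n = 3^n * (1/n) [t^(n-1)] (1 - t)^(-n) = 3^n * (1/n) C(2n - 2, n - 1) = 3^n * C_{n-1}.
For n = 9: C_8 = C(16, 8) / 9 = 12870/9 = 1430.
With the 3^9 = 19683 factor, the coefficient is 19683 * 1430 = 28146690.

28146690


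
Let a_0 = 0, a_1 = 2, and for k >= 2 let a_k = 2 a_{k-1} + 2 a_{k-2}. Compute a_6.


Iterating the recurrence forward:
a_0 = 0
a_1 = 2
a_2 = 2*2 + 2*0 = 4
a_3 = 2*4 + 2*2 = 12
a_4 = 2*12 + 2*4 = 32
a_5 = 2*32 + 2*12 = 88
a_6 = 2*88 + 2*32 = 240
So a_6 = 240.

240


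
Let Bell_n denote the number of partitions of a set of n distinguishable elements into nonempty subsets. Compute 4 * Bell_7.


Bell_7 can be computed from the Bell triangle or from Dobinski's identity Bell_n = (1/e) * sum_{k>=0} k^n / k!.
Computing Bell_7 = 877.
Then 4 * 877 = 3508.

3508


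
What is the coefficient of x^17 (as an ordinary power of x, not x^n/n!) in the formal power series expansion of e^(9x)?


The exponential series is e^y = sum_{k>=0} y^k / k!. Substituting y = 9x gives
e^(9x) = sum_{k>=0} 9^k x^k / k!.
So the coefficient of x^n is a^n/n! with a = 9, n = 17:
9^17 / 17! = 16677181699666569/355687428096000 = 22876792454961/487911424000

22876792454961/487911424000


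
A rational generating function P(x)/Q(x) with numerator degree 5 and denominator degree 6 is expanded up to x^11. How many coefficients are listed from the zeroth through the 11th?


Expanding up to x^11 gives the coefficients for x^0, x^1, ..., x^11.
That is 11 + 1 = 12 coefficients in total.

12


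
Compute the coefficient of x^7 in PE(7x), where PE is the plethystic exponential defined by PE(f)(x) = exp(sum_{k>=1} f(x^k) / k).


With f(x) = 7x, the exponent is sum_{k>=1} 7 x^k / k = 7 * (-ln(1 - x)). Exponentiating:
PE(7x) = exp(-7 ln(1 - x)) = 1/(1 - x)^7.
By the negative binomial expansion, [x^n] 1/(1 - x)^7 = C(n + 6, 6).
For n = 7: C(13, 6) = 1716.

1716


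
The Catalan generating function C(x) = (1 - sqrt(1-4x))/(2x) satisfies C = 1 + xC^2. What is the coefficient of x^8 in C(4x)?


Substituting x -> 4x scales the n-th coefficient by 4^n, so [x^8] C(4x) = 4^8 * C_8.
C_8 = C(2*8, 8)/(9) = 12870/9 = 1430.
So 4^8 * 1430 = 65536 * 1430 = 93716480.

93716480


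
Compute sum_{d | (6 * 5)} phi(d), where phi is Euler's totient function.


First, 6 * 5 = 30. One classical identity is sum_{d | n} phi(d) = n (each k in [1, n] has a unique gcd with n, and among the k's with gcd(k, n) = n/d there are phi(d) of them). So the sum equals 30. We also verify directly:
Divisors of 30: 1, 2, 3, 5, 6, 10, 15, 30.
phi values: 1, 1, 2, 4, 2, 4, 8, 8.
Sum = 30.

30


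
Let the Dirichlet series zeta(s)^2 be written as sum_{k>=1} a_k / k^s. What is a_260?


The Dirichlet convolution of the constant function 1 with itself gives (1 * 1)(k) = sum_{d | k} 1 = d(k), the number of positive divisors of k.
Since zeta(s) = sum_{k>=1} 1/k^s, we have zeta(s)^2 = sum_{k>=1} d(k)/k^s, so a_k = d(k).
For k = 260: the divisors are 1, 2, 4, 5, 10, 13, 20, 26, 52, 65, 130, 260.
Count = 12.

12


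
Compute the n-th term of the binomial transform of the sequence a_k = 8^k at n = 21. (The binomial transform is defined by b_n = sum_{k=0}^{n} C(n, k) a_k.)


With a_k = 8^k, b_n = sum_{k=0}^{n} C(n, k) 8^k = (1 + 8)^n by the binomial theorem.
For n = 21: (1 + 8)^21 = 9^21 = 109418989131512359209.

109418989131512359209


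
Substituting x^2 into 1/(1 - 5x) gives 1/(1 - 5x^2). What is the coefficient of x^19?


Since 1/(1 - 5x^2) only has even powers of x,
the coefficient of x^19 (odd) is 0.

0


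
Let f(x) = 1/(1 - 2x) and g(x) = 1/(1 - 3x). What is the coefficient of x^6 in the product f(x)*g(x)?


The coefficient of x^n in f*g is the Cauchy product: sum_{k=0}^{n} a^k * b^(n-k).
With a=2, b=3, n=6:
sum_{k=0}^{6} 2^k * 3^(6-k)
= 2059

2059


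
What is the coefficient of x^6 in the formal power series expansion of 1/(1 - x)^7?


The expansion 1/(1 - x)^r = sum_{k>=0} C(k + r - 1, r - 1) x^k follows from the multiset / negative-binomial theorem (or from repeated differentiation of the geometric series).
For r = 7 and k = 6:
C(12, 6) = 479001600 / (720 * 720) = 924.

924


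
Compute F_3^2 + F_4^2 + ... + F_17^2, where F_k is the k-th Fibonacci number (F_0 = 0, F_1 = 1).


There is a standard identity sum_{k=0}^{N} F_k^2 = F_N * F_{N+1} (proved inductively from the telescoping relation F_k^2 = F_k F_{k+1} - F_{k-1} F_k). Then
sum_{k=3}^{17} F_k^2 = F_17 F_18 - F_2 F_3.
Computing: F_17 = 1597, F_18 = 2584, F_2 = 1, F_3 = 2.
Sum = 1597 * 2584 - 1 * 2 = 4126646.

4126646


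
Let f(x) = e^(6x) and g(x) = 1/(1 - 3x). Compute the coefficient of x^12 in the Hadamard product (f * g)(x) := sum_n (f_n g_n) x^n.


Expanding: f_k = 6^k/k! (from e^(6x)) and g_k = 3^k (from 1/(1 - 3x)). So the Hadamard coefficient (f * g)_k = 6^k 3^k / k! = (18)^k / k!.
For k = 12: 18^12/12! = 1156831381426176/479001600 = 4649045868/1925.

4649045868/1925


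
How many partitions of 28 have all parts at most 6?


Using the generating function (1-x)^(-1)(1-x^2)^(-1)...(1-x^6)^(-1),
the coefficient of x^28 counts these restricted partitions.
Result = 931

931


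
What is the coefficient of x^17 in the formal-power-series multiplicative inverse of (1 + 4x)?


The inverse is 1/(1 + 4x). Apply the geometric identity 1/(1 - y) = sum_{k>=0} y^k with y = -4x:
1/(1 + 4x) = sum_{k>=0} (-4)^k x^k.
So the coefficient of x^17 is (-4)^17 = -17179869184.

-17179869184


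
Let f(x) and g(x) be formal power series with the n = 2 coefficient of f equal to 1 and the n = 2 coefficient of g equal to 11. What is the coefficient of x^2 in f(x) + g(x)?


Addition of formal power series is termwise.
The coefficient of x^2 in f + g = 1 + 11
= 12

12


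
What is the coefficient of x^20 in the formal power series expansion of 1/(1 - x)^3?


The negative binomial / multiset identity is
1/(1 - x)^r = sum_{k>=0} C(k + r - 1, r - 1) x^k.
Here r = 3 and k = 20, so the coefficient is
C(20 + 2, 2) = C(22, 2)
= 231

231


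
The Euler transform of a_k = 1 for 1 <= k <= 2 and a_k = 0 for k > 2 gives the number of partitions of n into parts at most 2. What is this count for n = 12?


Partitions of 12 into parts at most 2:
Using generating function (1-x)^(-1)(1-x^2)^(-1),
the coefficient of x^12 = 7

7


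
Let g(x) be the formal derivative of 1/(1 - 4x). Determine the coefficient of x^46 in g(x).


Differentiate termwise: d/dx sum_{k>=0} 4^k x^k = sum_{k>=1} k 4^k x^(k-1) = sum_{j>=0} (j+1) 4^(j+1) x^j.
Equivalently, d/dx [1/(1 - 4x)] = 4/(1 - 4x)^2.
For j = 46: 47 * 4^47 = 47 * 19807040628566084398385987584 = 930930909542605966724141416448.

930930909542605966724141416448


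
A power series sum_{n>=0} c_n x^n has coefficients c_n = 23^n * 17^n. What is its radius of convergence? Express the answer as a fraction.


By the root test (Cauchy-Hadamard), the radius is R = 1 / limsup_n |c_n|^(1/n).
Here |c_n|^(1/n) = (23^n * 17^n)^(1/n) = 23 * 17 = 391 for all n.
So R = 1/391 = 1/391.

1/391


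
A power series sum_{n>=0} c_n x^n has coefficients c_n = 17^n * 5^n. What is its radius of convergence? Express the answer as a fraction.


By the root test (Cauchy-Hadamard), the radius is R = 1 / limsup_n |c_n|^(1/n).
Here |c_n|^(1/n) = (17^n * 5^n)^(1/n) = 17 * 5 = 85 for all n.
So R = 1/85 = 1/85.

1/85


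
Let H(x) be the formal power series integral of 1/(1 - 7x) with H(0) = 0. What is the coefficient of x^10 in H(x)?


1/(1 - 7x) = sum_{k>=0} 7^k x^k. Integrating termwise with H(0) = 0:
H(x) = sum_{k>=0} 7^k x^(k+1) / (k+1) = sum_{m>=1} 7^(m-1) x^m / m.
For m = 10: 7^9/10 = 40353607/10 = 40353607/10.

40353607/10


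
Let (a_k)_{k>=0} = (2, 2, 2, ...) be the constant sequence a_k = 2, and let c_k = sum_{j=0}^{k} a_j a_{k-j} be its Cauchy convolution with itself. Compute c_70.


Since a_j = 2 for all j >= 0, the convolution sum becomes
c_k = sum_{j=0}^{k} 2 * 2 = 4 * (k + 1).
Equivalently, the generating function of (a_k) is 2/(1 - x) and its square is 4/(1 - x)^2 = sum_{k>=0} 4(k + 1) x^k.
For k = 70: 4 * 71 = 284.

284


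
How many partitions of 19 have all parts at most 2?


Using the generating function (1-x)^(-1)(1-x^2)^(-1),
the coefficient of x^19 counts these restricted partitions.
Result = 10

10


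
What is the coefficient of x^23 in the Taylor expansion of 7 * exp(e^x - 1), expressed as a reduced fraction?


exp(e^x - 1) = sum_{k>=0} Bell_k x^k / k!, where Bell_k is the k-th Bell number.
So the coefficient of x^23 is 7 * Bell_23 / 23!.
Computing: Bell_23 = 44152005855084346 and 23! = 25852016738884976640000, giving
7 * 44152005855084346/25852016738884976640000 = 22076002927542173/1846572624206069760000.

22076002927542173/1846572624206069760000


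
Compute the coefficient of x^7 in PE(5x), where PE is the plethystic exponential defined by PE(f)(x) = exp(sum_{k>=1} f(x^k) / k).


With f(x) = 5x, the exponent is sum_{k>=1} 5 x^k / k = 5 * (-ln(1 - x)). Exponentiating:
PE(5x) = exp(-5 ln(1 - x)) = 1/(1 - x)^5.
By the negative binomial expansion, [x^n] 1/(1 - x)^5 = C(n + 4, 4).
For n = 7: C(11, 4) = 330.

330


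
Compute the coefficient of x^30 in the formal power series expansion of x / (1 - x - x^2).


Let f(x) = sum_{k>=0} a_k x^k. Multiplying f(x) * (1 - x - x^2) = x and matching coefficients gives a_0 = 0, a_1 = 1, and a_k = a_{k-1} + a_{k-2} for k >= 2. These are the Fibonacci numbers F_k.
Iterating from F_0 = 0, F_1 = 1:
F_0=0, F_1=1, F_2=1, F_3=2, F_4=3, F_5=5, F_6=8, F_7=13, F_8=21, F_9=34, ...
F_30 = 832040.

832040


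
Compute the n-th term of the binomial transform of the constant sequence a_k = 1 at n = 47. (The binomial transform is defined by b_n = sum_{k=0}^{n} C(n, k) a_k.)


With a_k = 1 for all k, b_n = sum_{k=0}^{n} C(n, k) = 2^n by the binomial theorem.
For n = 47: 2^47 = 140737488355328.

140737488355328


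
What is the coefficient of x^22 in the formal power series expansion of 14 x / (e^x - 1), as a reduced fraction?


The exponential generating function for Bernoulli numbers is
x / (e^x - 1) = sum_{k>=0} B_k x^k / k!.
So the coefficient of x^22 in 14 x / (e^x - 1) is 14 B_22 / 22!.
Computing: B_22 = 854513/138, 22! = 1124000727777607680000, giving
14 * 854513/138 / 1124000727777607680000 = 77683/1007221431385128960000.

77683/1007221431385128960000


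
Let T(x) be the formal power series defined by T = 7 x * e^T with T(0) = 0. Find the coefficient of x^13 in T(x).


Apply the Lagrange inversion formula: if T = 7 x * phi(T) with phi(t) = e^t, then
[x^n] T = 7^n * (1/n) [t^(n-1)] phi(t)^n = 7^n * (1/n) [t^(n-1)] e^(n t) = 7^n * (1/n) * n^(n-1) / (n-1)! = 7^n * n^(n-1) / n!.
When c = 1 this is the Cayley count of rooted labeled trees on n vertices, divided by n!.
For n = 13: 7^13 * 13^12 / 13! = 96889010407 * 23298085122481/6227020800 = 24805806724123444820437/68428800.

24805806724123444820437/68428800
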